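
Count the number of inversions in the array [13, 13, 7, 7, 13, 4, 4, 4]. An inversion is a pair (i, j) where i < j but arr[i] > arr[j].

Finding inversions in [13, 13, 7, 7, 13, 4, 4, 4]:

(0, 2): arr[0]=13 > arr[2]=7
(0, 3): arr[0]=13 > arr[3]=7
(0, 5): arr[0]=13 > arr[5]=4
(0, 6): arr[0]=13 > arr[6]=4
(0, 7): arr[0]=13 > arr[7]=4
(1, 2): arr[1]=13 > arr[2]=7
(1, 3): arr[1]=13 > arr[3]=7
(1, 5): arr[1]=13 > arr[5]=4
(1, 6): arr[1]=13 > arr[6]=4
(1, 7): arr[1]=13 > arr[7]=4
(2, 5): arr[2]=7 > arr[5]=4
(2, 6): arr[2]=7 > arr[6]=4
(2, 7): arr[2]=7 > arr[7]=4
(3, 5): arr[3]=7 > arr[5]=4
(3, 6): arr[3]=7 > arr[6]=4
(3, 7): arr[3]=7 > arr[7]=4
(4, 5): arr[4]=13 > arr[5]=4
(4, 6): arr[4]=13 > arr[6]=4
(4, 7): arr[4]=13 > arr[7]=4

Total inversions: 19

The array has 19 inversion(s): (0,2), (0,3), (0,5), (0,6), (0,7), (1,2), (1,3), (1,5), (1,6), (1,7), (2,5), (2,6), (2,7), (3,5), (3,6), (3,7), (4,5), (4,6), (4,7). Each pair (i,j) satisfies i < j and arr[i] > arr[j].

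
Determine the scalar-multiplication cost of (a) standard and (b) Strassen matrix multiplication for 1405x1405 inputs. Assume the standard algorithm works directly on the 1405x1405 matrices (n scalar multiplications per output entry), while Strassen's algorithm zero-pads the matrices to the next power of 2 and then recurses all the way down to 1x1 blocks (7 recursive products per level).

Matrix multiplication for 1405x1405 matrices:

Strassen's algorithm requires power-of-2 dimensions. Pad 1405x1405 to 2048x2048 (next power of 2).

Standard algorithm: 1405^3 = 2773505125 multiplications
Strassen's algorithm: 7^(log2(2048)) = 7^11 = 1977326743 multiplications
Savings: 2773505125 - 1977326743 = 796178382 multiplications

Standard: 2773505125 multiplications (1405^3). Strassen: 1977326743 multiplications (7^11, after padding to 2048x2048). Strassen reduces 8 recursive multiplications to 7 at each level.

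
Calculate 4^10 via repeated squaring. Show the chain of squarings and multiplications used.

Computing 4^10 by squaring (build up from 4^1; each line after the first costs one multiplication):

4^1 = 4
4^2 = (4^1)^2 = 4^2 = 16
4^4 = (4^2)^2 = 16^2 = 256
4^5 = 4 * 4^4 = 4 * 256 = 1024
4^10 = (4^5)^2 = 1024^2 = 1048576

Result: 1048576
Multiplications needed: 4 (4 lines after 4^1)

4^10 = 1048576. Using exponentiation by squaring, this requires 4 multiplications. The key idea: if the exponent is even, square the half-power; if odd, multiply by the base once.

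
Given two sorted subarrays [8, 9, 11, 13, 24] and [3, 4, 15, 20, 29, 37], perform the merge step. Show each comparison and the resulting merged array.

Merging process:

Compare 8 vs 3: take 3 from right. Merged: [3]
Compare 8 vs 4: take 4 from right. Merged: [3, 4]
Compare 8 vs 15: take 8 from left. Merged: [3, 4, 8]
Compare 9 vs 15: take 9 from left. Merged: [3, 4, 8, 9]
Compare 11 vs 15: take 11 from left. Merged: [3, 4, 8, 9, 11]
Compare 13 vs 15: take 13 from left. Merged: [3, 4, 8, 9, 11, 13]
Compare 24 vs 15: take 15 from right. Merged: [3, 4, 8, 9, 11, 13, 15]
Compare 24 vs 20: take 20 from right. Merged: [3, 4, 8, 9, 11, 13, 15, 20]
Compare 24 vs 29: take 24 from left. Merged: [3, 4, 8, 9, 11, 13, 15, 20, 24]
Append remaining from right: [29, 37]. Merged: [3, 4, 8, 9, 11, 13, 15, 20, 24, 29, 37]

Final merged array: [3, 4, 8, 9, 11, 13, 15, 20, 24, 29, 37]
Total comparisons: 9

The merged array is [3, 4, 8, 9, 11, 13, 15, 20, 24, 29, 37], requiring 9 comparisons. The merge step runs in O(n) time where n is the total number of elements.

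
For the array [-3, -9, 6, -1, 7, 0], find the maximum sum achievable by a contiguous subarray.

Using Kadane's algorithm on [-3, -9, 6, -1, 7, 0]:

Scanning through the array:
Position 1 (value -9): max_ending_here = -9, max_so_far = -3
Position 2 (value 6): max_ending_here = 6, max_so_far = 6
Position 3 (value -1): max_ending_here = 5, max_so_far = 6
Position 4 (value 7): max_ending_here = 12, max_so_far = 12
Position 5 (value 0): max_ending_here = 12, max_so_far = 12

Maximum subarray: [6, -1, 7]
Maximum sum: 12

The maximum subarray is [6, -1, 7] with sum 12. This subarray runs from index 2 to index 4.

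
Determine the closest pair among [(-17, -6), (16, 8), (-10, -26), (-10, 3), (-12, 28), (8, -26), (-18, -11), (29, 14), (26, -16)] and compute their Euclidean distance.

Computing all pairwise distances among 9 points:

d((-17, -6), (16, 8)) = 35.8469
d((-17, -6), (-10, -26)) = 21.1896
d((-17, -6), (-10, 3)) = 11.4018
d((-17, -6), (-12, 28)) = 34.3657
d((-17, -6), (8, -26)) = 32.0156
d((-17, -6), (-18, -11)) = 5.099 <-- minimum
d((-17, -6), (29, 14)) = 50.1597
d((-17, -6), (26, -16)) = 44.1475
d((16, 8), (-10, -26)) = 42.8019
d((16, 8), (-10, 3)) = 26.4764
d((16, 8), (-12, 28)) = 34.4093
d((16, 8), (8, -26)) = 34.9285
d((16, 8), (-18, -11)) = 38.9487
d((16, 8), (29, 14)) = 14.3178
d((16, 8), (26, -16)) = 26.0
d((-10, -26), (-10, 3)) = 29.0
d((-10, -26), (-12, 28)) = 54.037
d((-10, -26), (8, -26)) = 18.0
d((-10, -26), (-18, -11)) = 17.0
d((-10, -26), (29, 14)) = 55.8659
d((-10, -26), (26, -16)) = 37.3631
d((-10, 3), (-12, 28)) = 25.0799
d((-10, 3), (8, -26)) = 34.1321
d((-10, 3), (-18, -11)) = 16.1245
d((-10, 3), (29, 14)) = 40.5216
d((-10, 3), (26, -16)) = 40.7063
d((-12, 28), (8, -26)) = 57.5847
d((-12, 28), (-18, -11)) = 39.4588
d((-12, 28), (29, 14)) = 43.3244
d((-12, 28), (26, -16)) = 58.1378
d((8, -26), (-18, -11)) = 30.0167
d((8, -26), (29, 14)) = 45.1774
d((8, -26), (26, -16)) = 20.5913
d((-18, -11), (29, 14)) = 53.2353
d((-18, -11), (26, -16)) = 44.2832
d((29, 14), (26, -16)) = 30.1496

Closest pair: (-17, -6) and (-18, -11) with distance 5.099

The closest pair is (-17, -6) and (-18, -11) with Euclidean distance 5.099. For 9 points, brute-force pairwise comparison is shown above. For large n, the divide-and-conquer algorithm (sort by x, recurse on halves, check the dividing strip) achieves O(n log n).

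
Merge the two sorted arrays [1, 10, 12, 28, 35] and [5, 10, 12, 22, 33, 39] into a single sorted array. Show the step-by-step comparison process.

Merging process:

Compare 1 vs 5: take 1 from left. Merged: [1]
Compare 10 vs 5: take 5 from right. Merged: [1, 5]
Compare 10 vs 10: take 10 from left. Merged: [1, 5, 10]
Compare 12 vs 10: take 10 from right. Merged: [1, 5, 10, 10]
Compare 12 vs 12: take 12 from left. Merged: [1, 5, 10, 10, 12]
Compare 28 vs 12: take 12 from right. Merged: [1, 5, 10, 10, 12, 12]
Compare 28 vs 22: take 22 from right. Merged: [1, 5, 10, 10, 12, 12, 22]
Compare 28 vs 33: take 28 from left. Merged: [1, 5, 10, 10, 12, 12, 22, 28]
Compare 35 vs 33: take 33 from right. Merged: [1, 5, 10, 10, 12, 12, 22, 28, 33]
Compare 35 vs 39: take 35 from left. Merged: [1, 5, 10, 10, 12, 12, 22, 28, 33, 35]
Append remaining from right: [39]. Merged: [1, 5, 10, 10, 12, 12, 22, 28, 33, 35, 39]

Final merged array: [1, 5, 10, 10, 12, 12, 22, 28, 33, 35, 39]
Total comparisons: 10

The merged array is [1, 5, 10, 10, 12, 12, 22, 28, 33, 35, 39], requiring 10 comparisons. The merge step runs in O(n) time where n is the total number of elements.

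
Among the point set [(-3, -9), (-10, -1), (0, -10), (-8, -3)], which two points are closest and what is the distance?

Computing all pairwise distances among 4 points:

d((-3, -9), (-10, -1)) = 10.6301
d((-3, -9), (0, -10)) = 3.1623
d((-3, -9), (-8, -3)) = 7.8102
d((-10, -1), (0, -10)) = 13.4536
d((-10, -1), (-8, -3)) = 2.8284 <-- minimum
d((0, -10), (-8, -3)) = 10.6301

Closest pair: (-10, -1) and (-8, -3) with distance 2.8284

The closest pair is (-10, -1) and (-8, -3) with Euclidean distance 2.8284. For 4 points, brute-force pairwise comparison is shown above. For large n, the divide-and-conquer algorithm (sort by x, recurse on halves, check the dividing strip) achieves O(n log n).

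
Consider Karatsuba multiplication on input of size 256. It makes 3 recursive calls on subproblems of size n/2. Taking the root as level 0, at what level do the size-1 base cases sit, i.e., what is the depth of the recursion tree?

For divide and conquer with division factor 2:

Problem sizes at each level:
Level 0: 256
Level 1: 128
Level 2: 64
Level 3: 32
Level 4: 16
Level 5: 8
Level 6: 4
Level 7: 2
Level 8: 1

The root is level 0 and the size-1 base case is level 8 (the tree spans levels 0 through 8, i.e. 9 levels counting the root), so the depth is the number of divisions: log_2(256) = 8

The recursion tree depth is log_2(256) = 8. At each level, the problem size is divided by 2, so it takes 8 divisions to reduce to a base case of size 1. The algorithm makes 3 recursive calls at each level.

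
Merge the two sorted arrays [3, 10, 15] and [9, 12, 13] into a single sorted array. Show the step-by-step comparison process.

Merging process:

Compare 3 vs 9: take 3 from left. Merged: [3]
Compare 10 vs 9: take 9 from right. Merged: [3, 9]
Compare 10 vs 12: take 10 from left. Merged: [3, 9, 10]
Compare 15 vs 12: take 12 from right. Merged: [3, 9, 10, 12]
Compare 15 vs 13: take 13 from right. Merged: [3, 9, 10, 12, 13]
Append remaining from left: [15]. Merged: [3, 9, 10, 12, 13, 15]

Final merged array: [3, 9, 10, 12, 13, 15]
Total comparisons: 5

The merged array is [3, 9, 10, 12, 13, 15], requiring 5 comparisons. The merge step runs in O(n) time where n is the total number of elements.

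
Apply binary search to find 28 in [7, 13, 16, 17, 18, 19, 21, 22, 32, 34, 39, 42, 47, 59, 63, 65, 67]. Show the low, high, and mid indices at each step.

Binary search for 28 in [7, 13, 16, 17, 18, 19, 21, 22, 32, 34, 39, 42, 47, 59, 63, 65, 67]:

lo=0, hi=16, mid=8, arr[mid]=32 -> 32 > 28, search left half
lo=0, hi=7, mid=3, arr[mid]=17 -> 17 < 28, search right half
lo=4, hi=7, mid=5, arr[mid]=19 -> 19 < 28, search right half
lo=6, hi=7, mid=6, arr[mid]=21 -> 21 < 28, search right half
lo=7, hi=7, mid=7, arr[mid]=22 -> 22 < 28, search right half
lo=8 > hi=7, target 28 not found

Binary search determines that 28 is not in the array after 5 comparisons. The search space was exhausted without finding the target.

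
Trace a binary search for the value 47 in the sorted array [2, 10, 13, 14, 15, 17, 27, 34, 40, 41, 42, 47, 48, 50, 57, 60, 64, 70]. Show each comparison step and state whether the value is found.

Binary search for 47 in [2, 10, 13, 14, 15, 17, 27, 34, 40, 41, 42, 47, 48, 50, 57, 60, 64, 70]:

lo=0, hi=17, mid=8, arr[mid]=40 -> 40 < 47, search right half
lo=9, hi=17, mid=13, arr[mid]=50 -> 50 > 47, search left half
lo=9, hi=12, mid=10, arr[mid]=42 -> 42 < 47, search right half
lo=11, hi=12, mid=11, arr[mid]=47 -> Found target at index 11!

Binary search finds 47 at index 11 after 4 comparisons. The search repeatedly halves the search space by comparing with the middle element.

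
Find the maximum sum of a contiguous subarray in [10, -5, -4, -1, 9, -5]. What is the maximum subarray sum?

Using Kadane's algorithm on [10, -5, -4, -1, 9, -5]:

Scanning through the array:
Position 1 (value -5): max_ending_here = 5, max_so_far = 10
Position 2 (value -4): max_ending_here = 1, max_so_far = 10
Position 3 (value -1): max_ending_here = 0, max_so_far = 10
Position 4 (value 9): max_ending_here = 9, max_so_far = 10
Position 5 (value -5): max_ending_here = 4, max_so_far = 10

Maximum subarray: [10]
Maximum sum: 10

The maximum subarray is [10] with sum 10. This subarray runs from index 0 to index 0.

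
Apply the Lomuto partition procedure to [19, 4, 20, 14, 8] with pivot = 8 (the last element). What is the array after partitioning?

Lomuto partition with pivot = 8:

Initial array: [19, 4, 20, 14, 8]

arr[0]=19 > 8: no swap
arr[1]=4 <= 8: swap with position 0, array becomes [4, 19, 20, 14, 8]
arr[2]=20 > 8: no swap
arr[3]=14 > 8: no swap

Place pivot at position 1: [4, 8, 20, 14, 19]
Pivot position: 1

After partitioning with pivot 8, the array becomes [4, 8, 20, 14, 19]. The pivot is placed at index 1. All elements to the left of the pivot are <= 8, and all elements to the right are > 8.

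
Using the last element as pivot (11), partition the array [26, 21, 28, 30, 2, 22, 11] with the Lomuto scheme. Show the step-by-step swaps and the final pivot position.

Lomuto partition with pivot = 11:

Initial array: [26, 21, 28, 30, 2, 22, 11]

arr[0]=26 > 11: no swap
arr[1]=21 > 11: no swap
arr[2]=28 > 11: no swap
arr[3]=30 > 11: no swap
arr[4]=2 <= 11: swap with position 0, array becomes [2, 21, 28, 30, 26, 22, 11]
arr[5]=22 > 11: no swap

Place pivot at position 1: [2, 11, 28, 30, 26, 22, 21]
Pivot position: 1

After partitioning with pivot 11, the array becomes [2, 11, 28, 30, 26, 22, 21]. The pivot is placed at index 1. All elements to the left of the pivot are <= 11, and all elements to the right are > 11.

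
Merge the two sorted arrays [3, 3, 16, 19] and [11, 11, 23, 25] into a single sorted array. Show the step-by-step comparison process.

Merging process:

Compare 3 vs 11: take 3 from left. Merged: [3]
Compare 3 vs 11: take 3 from left. Merged: [3, 3]
Compare 16 vs 11: take 11 from right. Merged: [3, 3, 11]
Compare 16 vs 11: take 11 from right. Merged: [3, 3, 11, 11]
Compare 16 vs 23: take 16 from left. Merged: [3, 3, 11, 11, 16]
Compare 19 vs 23: take 19 from left. Merged: [3, 3, 11, 11, 16, 19]
Append remaining from right: [23, 25]. Merged: [3, 3, 11, 11, 16, 19, 23, 25]

Final merged array: [3, 3, 11, 11, 16, 19, 23, 25]
Total comparisons: 6

The merged array is [3, 3, 11, 11, 16, 19, 23, 25], requiring 6 comparisons. The merge step runs in O(n) time where n is the total number of elements.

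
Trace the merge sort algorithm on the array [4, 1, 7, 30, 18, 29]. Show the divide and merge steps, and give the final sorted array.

Merge sort trace:

Split: [4, 1, 7, 30, 18, 29] -> [4, 1, 7] and [30, 18, 29]
  Split: [4, 1, 7] -> [4] and [1, 7]
    Split: [1, 7] -> [1] and [7]
    Merge: [1] + [7] -> [1, 7]
  Merge: [4] + [1, 7] -> [1, 4, 7]
  Split: [30, 18, 29] -> [30] and [18, 29]
    Split: [18, 29] -> [18] and [29]
    Merge: [18] + [29] -> [18, 29]
  Merge: [30] + [18, 29] -> [18, 29, 30]
Merge: [1, 4, 7] + [18, 29, 30] -> [1, 4, 7, 18, 29, 30]

Final sorted array: [1, 4, 7, 18, 29, 30]

The merge sort proceeds by recursively splitting the array and merging sorted halves.
After all merges, the sorted array is [1, 4, 7, 18, 29, 30].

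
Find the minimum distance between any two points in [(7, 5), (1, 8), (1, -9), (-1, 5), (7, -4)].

Computing all pairwise distances among 5 points:

d((7, 5), (1, 8)) = 6.7082
d((7, 5), (1, -9)) = 15.2315
d((7, 5), (-1, 5)) = 8.0
d((7, 5), (7, -4)) = 9.0
d((1, 8), (1, -9)) = 17.0
d((1, 8), (-1, 5)) = 3.6056 <-- minimum
d((1, 8), (7, -4)) = 13.4164
d((1, -9), (-1, 5)) = 14.1421
d((1, -9), (7, -4)) = 7.8102
d((-1, 5), (7, -4)) = 12.0416

Closest pair: (1, 8) and (-1, 5) with distance 3.6056

The closest pair is (1, 8) and (-1, 5) with Euclidean distance 3.6056. For 5 points, brute-force pairwise comparison is shown above. For large n, the divide-and-conquer algorithm (sort by x, recurse on halves, check the dividing strip) achieves O(n log n).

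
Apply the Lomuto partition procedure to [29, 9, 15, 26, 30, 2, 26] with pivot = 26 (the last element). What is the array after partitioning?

Lomuto partition with pivot = 26:

Initial array: [29, 9, 15, 26, 30, 2, 26]

arr[0]=29 > 26: no swap
arr[1]=9 <= 26: swap with position 0, array becomes [9, 29, 15, 26, 30, 2, 26]
arr[2]=15 <= 26: swap with position 1, array becomes [9, 15, 29, 26, 30, 2, 26]
arr[3]=26 <= 26: swap with position 2, array becomes [9, 15, 26, 29, 30, 2, 26]
arr[4]=30 > 26: no swap
arr[5]=2 <= 26: swap with position 3, array becomes [9, 15, 26, 2, 30, 29, 26]

Place pivot at position 4: [9, 15, 26, 2, 26, 29, 30]
Pivot position: 4

After partitioning with pivot 26, the array becomes [9, 15, 26, 2, 26, 29, 30]. The pivot is placed at index 4. All elements to the left of the pivot are <= 26, and all elements to the right are > 26.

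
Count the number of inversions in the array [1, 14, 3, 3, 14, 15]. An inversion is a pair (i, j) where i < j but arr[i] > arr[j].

Finding inversions in [1, 14, 3, 3, 14, 15]:

(1, 2): arr[1]=14 > arr[2]=3
(1, 3): arr[1]=14 > arr[3]=3

Total inversions: 2

The array has 2 inversion(s): (1,2), (1,3). Each pair (i,j) satisfies i < j and arr[i] > arr[j].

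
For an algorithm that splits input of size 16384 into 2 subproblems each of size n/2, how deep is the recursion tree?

For divide and conquer with division factor 2:

Problem sizes at each level:
Level 0: 16384
Level 1: 8192
Level 2: 4096
Level 3: 2048
Level 4: 1024
Level 5: 512
Level 6: 256
Level 7: 128
Level 8: 64
Level 9: 32
Level 10: 16
Level 11: 8
Level 12: 4
Level 13: 2
Level 14: 1

The root is level 0 and the size-1 base case is level 14 (the tree spans levels 0 through 14, i.e. 15 levels counting the root), so the depth is the number of divisions: log_2(16384) = 14

The recursion tree depth is log_2(16384) = 14. At each level, the problem size is divided by 2, so it takes 14 divisions to reduce to a base case of size 1. The algorithm makes 2 recursive calls at each level.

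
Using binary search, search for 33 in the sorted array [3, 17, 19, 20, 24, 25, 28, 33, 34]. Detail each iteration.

Binary search for 33 in [3, 17, 19, 20, 24, 25, 28, 33, 34]:

lo=0, hi=8, mid=4, arr[mid]=24 -> 24 < 33, search right half
lo=5, hi=8, mid=6, arr[mid]=28 -> 28 < 33, search right half
lo=7, hi=8, mid=7, arr[mid]=33 -> Found target at index 7!

Binary search finds 33 at index 7 after 3 comparisons. The search repeatedly halves the search space by comparing with the middle element.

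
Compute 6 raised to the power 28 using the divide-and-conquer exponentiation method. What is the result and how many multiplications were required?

Computing 6^28 by squaring (build up from 6^1; each line after the first costs one multiplication):

6^1 = 6
6^2 = (6^1)^2 = 6^2 = 36
6^3 = 6 * 6^2 = 6 * 36 = 216
6^6 = (6^3)^2 = 216^2 = 46656
6^7 = 6 * 6^6 = 6 * 46656 = 279936
6^14 = (6^7)^2 = 279936^2 = 78364164096
6^28 = (6^14)^2 = 78364164096^2 = 6140942214464815497216

Result: 6140942214464815497216
Multiplications needed: 6 (6 lines after 6^1)

6^28 = 6140942214464815497216. Using exponentiation by squaring, this requires 6 multiplications. The key idea: if the exponent is even, square the half-power; if odd, multiply by the base once.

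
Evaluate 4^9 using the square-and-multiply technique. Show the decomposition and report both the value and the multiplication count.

Computing 4^9 by squaring (build up from 4^1; each line after the first costs one multiplication):

4^1 = 4
4^2 = (4^1)^2 = 4^2 = 16
4^4 = (4^2)^2 = 16^2 = 256
4^8 = (4^4)^2 = 256^2 = 65536
4^9 = 4 * 4^8 = 4 * 65536 = 262144

Result: 262144
Multiplications needed: 4 (4 lines after 4^1)

4^9 = 262144. Using exponentiation by squaring, this requires 4 multiplications. The key idea: if the exponent is even, square the half-power; if odd, multiply by the base once.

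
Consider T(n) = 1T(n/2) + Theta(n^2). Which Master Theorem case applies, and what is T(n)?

Master Theorem for T(n) = 1T(n/2) + O(n^2):

a = 1, b = 2, c = 2
log_b(a) = log_2(1) = 0.0000

Case 3: c = 2 > log_2(1) = 0.0000
T(n) = O(n^2) = O(n^2)

For T(n) = 1T(n/2) + O(n^2): log_2(1) = 0.0000. This is Case 3 of the Master Theorem (c > log_b(a), work dominated by root), giving O(n^2).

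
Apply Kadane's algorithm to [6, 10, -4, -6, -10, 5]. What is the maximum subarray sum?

Using Kadane's algorithm on [6, 10, -4, -6, -10, 5]:

Scanning through the array:
Position 1 (value 10): max_ending_here = 16, max_so_far = 16
Position 2 (value -4): max_ending_here = 12, max_so_far = 16
Position 3 (value -6): max_ending_here = 6, max_so_far = 16
Position 4 (value -10): max_ending_here = -4, max_so_far = 16
Position 5 (value 5): max_ending_here = 5, max_so_far = 16

Maximum subarray: [6, 10]
Maximum sum: 16

The maximum subarray is [6, 10] with sum 16. This subarray runs from index 0 to index 1.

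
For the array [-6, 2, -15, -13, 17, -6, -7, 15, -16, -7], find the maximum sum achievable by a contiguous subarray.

Using Kadane's algorithm on [-6, 2, -15, -13, 17, -6, -7, 15, -16, -7]:

Scanning through the array:
Position 1 (value 2): max_ending_here = 2, max_so_far = 2
Position 2 (value -15): max_ending_here = -13, max_so_far = 2
Position 3 (value -13): max_ending_here = -13, max_so_far = 2
Position 4 (value 17): max_ending_here = 17, max_so_far = 17
Position 5 (value -6): max_ending_here = 11, max_so_far = 17
Position 6 (value -7): max_ending_here = 4, max_so_far = 17
Position 7 (value 15): max_ending_here = 19, max_so_far = 19
Position 8 (value -16): max_ending_here = 3, max_so_far = 19
Position 9 (value -7): max_ending_here = -4, max_so_far = 19

Maximum subarray: [17, -6, -7, 15]
Maximum sum: 19

The maximum subarray is [17, -6, -7, 15] with sum 19. This subarray runs from index 4 to index 7.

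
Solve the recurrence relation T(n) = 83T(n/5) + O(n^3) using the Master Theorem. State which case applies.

Master Theorem for T(n) = 83T(n/5) + O(n^3):

a = 83, b = 5, c = 3
log_b(a) = log_5(83) = 2.7456

Case 3: c = 3 > log_5(83) = 2.7456
T(n) = O(n^3) = O(n^3)

For T(n) = 83T(n/5) + O(n^3): log_5(83) = 2.7456. This is Case 3 of the Master Theorem (c > log_b(a), work dominated by root), giving O(n^3).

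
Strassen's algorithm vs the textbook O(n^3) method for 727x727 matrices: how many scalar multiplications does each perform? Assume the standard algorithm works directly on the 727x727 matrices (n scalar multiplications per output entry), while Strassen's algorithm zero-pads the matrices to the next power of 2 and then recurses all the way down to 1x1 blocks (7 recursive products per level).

Matrix multiplication for 727x727 matrices:

Strassen's algorithm requires power-of-2 dimensions. Pad 727x727 to 1024x1024 (next power of 2).

Standard algorithm: 727^3 = 384240583 multiplications
Strassen's algorithm: 7^(log2(1024)) = 7^10 = 282475249 multiplications
Savings: 384240583 - 282475249 = 101765334 multiplications

Standard: 384240583 multiplications (727^3). Strassen: 282475249 multiplications (7^10, after padding to 1024x1024). Strassen reduces 8 recursive multiplications to 7 at each level.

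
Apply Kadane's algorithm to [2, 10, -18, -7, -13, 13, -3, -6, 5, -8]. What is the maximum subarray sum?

Using Kadane's algorithm on [2, 10, -18, -7, -13, 13, -3, -6, 5, -8]:

Scanning through the array:
Position 1 (value 10): max_ending_here = 12, max_so_far = 12
Position 2 (value -18): max_ending_here = -6, max_so_far = 12
Position 3 (value -7): max_ending_here = -7, max_so_far = 12
Position 4 (value -13): max_ending_here = -13, max_so_far = 12
Position 5 (value 13): max_ending_here = 13, max_so_far = 13
Position 6 (value -3): max_ending_here = 10, max_so_far = 13
Position 7 (value -6): max_ending_here = 4, max_so_far = 13
Position 8 (value 5): max_ending_here = 9, max_so_far = 13
Position 9 (value -8): max_ending_here = 1, max_so_far = 13

Maximum subarray: [13]
Maximum sum: 13

The maximum subarray is [13] with sum 13. This subarray runs from index 5 to index 5.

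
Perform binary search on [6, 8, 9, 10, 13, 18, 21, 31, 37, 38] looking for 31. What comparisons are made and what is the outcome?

Binary search for 31 in [6, 8, 9, 10, 13, 18, 21, 31, 37, 38]:

lo=0, hi=9, mid=4, arr[mid]=13 -> 13 < 31, search right half
lo=5, hi=9, mid=7, arr[mid]=31 -> Found target at index 7!

Binary search finds 31 at index 7 after 2 comparisons. The search repeatedly halves the search space by comparing with the middle element.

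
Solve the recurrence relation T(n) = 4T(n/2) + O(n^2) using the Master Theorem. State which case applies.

Master Theorem for T(n) = 4T(n/2) + O(n^2):

a = 4, b = 2, c = 2
log_b(a) = log_2(4) = 2.0000

Case 2: c = 2 = log_2(4) = 2.0000
T(n) = O(n^2 log n) = O(n^2 log n)

For T(n) = 4T(n/2) + O(n^2): log_2(4) = 2.0000. This is Case 2 of the Master Theorem (c = log_b(a), equal work at all levels), giving O(n^2 log n).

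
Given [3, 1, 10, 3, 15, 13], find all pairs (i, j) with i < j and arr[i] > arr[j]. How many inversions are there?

Finding inversions in [3, 1, 10, 3, 15, 13]:

(0, 1): arr[0]=3 > arr[1]=1
(2, 3): arr[2]=10 > arr[3]=3
(4, 5): arr[4]=15 > arr[5]=13

Total inversions: 3

The array has 3 inversion(s): (0,1), (2,3), (4,5). Each pair (i,j) satisfies i < j and arr[i] > arr[j].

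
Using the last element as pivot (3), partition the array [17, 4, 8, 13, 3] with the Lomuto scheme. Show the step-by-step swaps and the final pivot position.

Lomuto partition with pivot = 3:

Initial array: [17, 4, 8, 13, 3]

arr[0]=17 > 3: no swap
arr[1]=4 > 3: no swap
arr[2]=8 > 3: no swap
arr[3]=13 > 3: no swap

Place pivot at position 0: [3, 4, 8, 13, 17]
Pivot position: 0

After partitioning with pivot 3, the array becomes [3, 4, 8, 13, 17]. The pivot is placed at index 0. All elements to the left of the pivot are <= 3, and all elements to the right are > 3.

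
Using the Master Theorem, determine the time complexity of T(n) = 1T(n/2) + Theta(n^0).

Master Theorem for T(n) = 1T(n/2) + O(n^0):

a = 1, b = 2, c = 0
log_b(a) = log_2(1) = 0.0000

Case 2: c = 0 = log_2(1) = 0.0000
T(n) = O(n^0 log n) = O(log n)

For T(n) = 1T(n/2) + O(n^0): log_2(1) = 0.0000. This is Case 2 of the Master Theorem (c = log_b(a), equal work at all levels), giving O(log n).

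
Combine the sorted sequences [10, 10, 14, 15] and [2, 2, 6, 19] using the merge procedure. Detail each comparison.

Merging process:

Compare 10 vs 2: take 2 from right. Merged: [2]
Compare 10 vs 2: take 2 from right. Merged: [2, 2]
Compare 10 vs 6: take 6 from right. Merged: [2, 2, 6]
Compare 10 vs 19: take 10 from left. Merged: [2, 2, 6, 10]
Compare 10 vs 19: take 10 from left. Merged: [2, 2, 6, 10, 10]
Compare 14 vs 19: take 14 from left. Merged: [2, 2, 6, 10, 10, 14]
Compare 15 vs 19: take 15 from left. Merged: [2, 2, 6, 10, 10, 14, 15]
Append remaining from right: [19]. Merged: [2, 2, 6, 10, 10, 14, 15, 19]

Final merged array: [2, 2, 6, 10, 10, 14, 15, 19]
Total comparisons: 7

The merged array is [2, 2, 6, 10, 10, 14, 15, 19], requiring 7 comparisons. The merge step runs in O(n) time where n is the total number of elements.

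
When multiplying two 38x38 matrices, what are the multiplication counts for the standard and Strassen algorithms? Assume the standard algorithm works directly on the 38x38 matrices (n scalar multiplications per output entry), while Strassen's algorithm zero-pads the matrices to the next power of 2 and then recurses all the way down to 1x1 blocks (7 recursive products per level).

Matrix multiplication for 38x38 matrices:

Strassen's algorithm requires power-of-2 dimensions. Pad 38x38 to 64x64 (next power of 2).

Standard algorithm: 38^3 = 54872 multiplications
Strassen's algorithm: 7^(log2(64)) = 7^6 = 117649 multiplications
Difference: 54872 - 117649 = -62777 (Strassen uses MORE here due to padding overhead — for small or just-over-power-of-2 n, padding can outweigh the per-level savings)

Standard: 54872 multiplications (38^3). Strassen: 117649 multiplications (7^6, after padding to 64x64). Strassen reduces 8 recursive multiplications to 7 at each level.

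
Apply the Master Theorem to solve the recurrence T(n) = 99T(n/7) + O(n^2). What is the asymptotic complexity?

Master Theorem for T(n) = 99T(n/7) + O(n^2):

a = 99, b = 7, c = 2
log_b(a) = log_7(99) = 2.3614

Case 1: c = 2 < log_7(99) = 2.3614
T(n) = O(n^(log_7 99))

For T(n) = 99T(n/7) + O(n^2): log_7(99) = 2.3614. This is Case 1 of the Master Theorem (c < log_b(a), work dominated by leaves), giving O(n^(log_7 99)).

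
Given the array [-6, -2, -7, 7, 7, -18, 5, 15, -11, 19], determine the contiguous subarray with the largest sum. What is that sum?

Using Kadane's algorithm on [-6, -2, -7, 7, 7, -18, 5, 15, -11, 19]:

Scanning through the array:
Position 1 (value -2): max_ending_here = -2, max_so_far = -2
Position 2 (value -7): max_ending_here = -7, max_so_far = -2
Position 3 (value 7): max_ending_here = 7, max_so_far = 7
Position 4 (value 7): max_ending_here = 14, max_so_far = 14
Position 5 (value -18): max_ending_here = -4, max_so_far = 14
Position 6 (value 5): max_ending_here = 5, max_so_far = 14
Position 7 (value 15): max_ending_here = 20, max_so_far = 20
Position 8 (value -11): max_ending_here = 9, max_so_far = 20
Position 9 (value 19): max_ending_here = 28, max_so_far = 28

Maximum subarray: [5, 15, -11, 19]
Maximum sum: 28

The maximum subarray is [5, 15, -11, 19] with sum 28. This subarray runs from index 6 to index 9.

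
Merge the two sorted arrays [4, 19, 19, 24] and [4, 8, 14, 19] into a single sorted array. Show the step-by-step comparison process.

Merging process:

Compare 4 vs 4: take 4 from left. Merged: [4]
Compare 19 vs 4: take 4 from right. Merged: [4, 4]
Compare 19 vs 8: take 8 from right. Merged: [4, 4, 8]
Compare 19 vs 14: take 14 from right. Merged: [4, 4, 8, 14]
Compare 19 vs 19: take 19 from left. Merged: [4, 4, 8, 14, 19]
Compare 19 vs 19: take 19 from left. Merged: [4, 4, 8, 14, 19, 19]
Compare 24 vs 19: take 19 from right. Merged: [4, 4, 8, 14, 19, 19, 19]
Append remaining from left: [24]. Merged: [4, 4, 8, 14, 19, 19, 19, 24]

Final merged array: [4, 4, 8, 14, 19, 19, 19, 24]
Total comparisons: 7

The merged array is [4, 4, 8, 14, 19, 19, 19, 24], requiring 7 comparisons. The merge step runs in O(n) time where n is the total number of elements.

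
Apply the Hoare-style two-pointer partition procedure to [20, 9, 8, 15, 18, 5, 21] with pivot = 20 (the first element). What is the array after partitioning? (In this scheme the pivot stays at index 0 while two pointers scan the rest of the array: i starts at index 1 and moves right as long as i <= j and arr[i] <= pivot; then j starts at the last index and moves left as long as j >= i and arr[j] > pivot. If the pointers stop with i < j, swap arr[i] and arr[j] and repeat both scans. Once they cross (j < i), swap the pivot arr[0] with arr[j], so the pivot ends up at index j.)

Hoare-style two-pointer partition with pivot = 20:

Initial array: [20, 9, 8, 15, 18, 5, 21]

Pointers start at i = 1, j = 6.
i ends at 6, j ends at 5: the pointers have crossed (j < i), so scanning stops.

Swap pivot arr[0] with arr[5] to place pivot at position 5: [5, 9, 8, 15, 18, 20, 21]
Pivot position: 5

After partitioning with pivot 20, the array becomes [5, 9, 8, 15, 18, 20, 21]. The pivot is placed at index 5. All elements to the left of the pivot are <= 20, and all elements to the right are > 20.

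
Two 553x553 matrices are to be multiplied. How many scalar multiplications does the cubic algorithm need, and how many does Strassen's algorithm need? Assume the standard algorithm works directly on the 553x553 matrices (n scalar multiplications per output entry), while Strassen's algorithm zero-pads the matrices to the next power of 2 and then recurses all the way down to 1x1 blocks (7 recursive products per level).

Matrix multiplication for 553x553 matrices:

Strassen's algorithm requires power-of-2 dimensions. Pad 553x553 to 1024x1024 (next power of 2).

Standard algorithm: 553^3 = 169112377 multiplications
Strassen's algorithm: 7^(log2(1024)) = 7^10 = 282475249 multiplications
Difference: 169112377 - 282475249 = -113362872 (Strassen uses MORE here due to padding overhead — for small or just-over-power-of-2 n, padding can outweigh the per-level savings)

Standard: 169112377 multiplications (553^3). Strassen: 282475249 multiplications (7^10, after padding to 1024x1024). Strassen reduces 8 recursive multiplications to 7 at each level.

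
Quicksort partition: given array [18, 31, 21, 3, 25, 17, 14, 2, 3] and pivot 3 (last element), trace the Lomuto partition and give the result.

Lomuto partition with pivot = 3:

Initial array: [18, 31, 21, 3, 25, 17, 14, 2, 3]

arr[0]=18 > 3: no swap
arr[1]=31 > 3: no swap
arr[2]=21 > 3: no swap
arr[3]=3 <= 3: swap with position 0, array becomes [3, 31, 21, 18, 25, 17, 14, 2, 3]
arr[4]=25 > 3: no swap
arr[5]=17 > 3: no swap
arr[6]=14 > 3: no swap
arr[7]=2 <= 3: swap with position 1, array becomes [3, 2, 21, 18, 25, 17, 14, 31, 3]

Place pivot at position 2: [3, 2, 3, 18, 25, 17, 14, 31, 21]
Pivot position: 2

After partitioning with pivot 3, the array becomes [3, 2, 3, 18, 25, 17, 14, 31, 21]. The pivot is placed at index 2. All elements to the left of the pivot are <= 3, and all elements to the right are > 3.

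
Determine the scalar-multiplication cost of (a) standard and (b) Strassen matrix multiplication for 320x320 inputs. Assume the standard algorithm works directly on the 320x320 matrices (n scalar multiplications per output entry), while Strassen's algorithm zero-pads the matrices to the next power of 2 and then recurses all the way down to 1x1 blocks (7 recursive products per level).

Matrix multiplication for 320x320 matrices:

Strassen's algorithm requires power-of-2 dimensions. Pad 320x320 to 512x512 (next power of 2).

Standard algorithm: 320^3 = 32768000 multiplications
Strassen's algorithm: 7^(log2(512)) = 7^9 = 40353607 multiplications
Difference: 32768000 - 40353607 = -7585607 (Strassen uses MORE here due to padding overhead — for small or just-over-power-of-2 n, padding can outweigh the per-level savings)

Standard: 32768000 multiplications (320^3). Strassen: 40353607 multiplications (7^9, after padding to 512x512). Strassen reduces 8 recursive multiplications to 7 at each level.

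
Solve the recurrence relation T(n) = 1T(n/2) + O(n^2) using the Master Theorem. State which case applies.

Master Theorem for T(n) = 1T(n/2) + O(n^2):

a = 1, b = 2, c = 2
log_b(a) = log_2(1) = 0.0000

Case 3: c = 2 > log_2(1) = 0.0000
T(n) = O(n^2) = O(n^2)

For T(n) = 1T(n/2) + O(n^2): log_2(1) = 0.0000. This is Case 3 of the Master Theorem (c > log_b(a), work dominated by root), giving O(n^2).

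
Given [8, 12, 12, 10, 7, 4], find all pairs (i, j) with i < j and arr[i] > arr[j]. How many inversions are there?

Finding inversions in [8, 12, 12, 10, 7, 4]:

(0, 4): arr[0]=8 > arr[4]=7
(0, 5): arr[0]=8 > arr[5]=4
(1, 3): arr[1]=12 > arr[3]=10
(1, 4): arr[1]=12 > arr[4]=7
(1, 5): arr[1]=12 > arr[5]=4
(2, 3): arr[2]=12 > arr[3]=10
(2, 4): arr[2]=12 > arr[4]=7
(2, 5): arr[2]=12 > arr[5]=4
(3, 4): arr[3]=10 > arr[4]=7
(3, 5): arr[3]=10 > arr[5]=4
(4, 5): arr[4]=7 > arr[5]=4

Total inversions: 11

The array has 11 inversion(s): (0,4), (0,5), (1,3), (1,4), (1,5), (2,3), (2,4), (2,5), (3,4), (3,5), (4,5). Each pair (i,j) satisfies i < j and arr[i] > arr[j].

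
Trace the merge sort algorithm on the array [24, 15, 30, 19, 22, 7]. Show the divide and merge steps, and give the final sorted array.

Merge sort trace:

Split: [24, 15, 30, 19, 22, 7] -> [24, 15, 30] and [19, 22, 7]
  Split: [24, 15, 30] -> [24] and [15, 30]
    Split: [15, 30] -> [15] and [30]
    Merge: [15] + [30] -> [15, 30]
  Merge: [24] + [15, 30] -> [15, 24, 30]
  Split: [19, 22, 7] -> [19] and [22, 7]
    Split: [22, 7] -> [22] and [7]
    Merge: [22] + [7] -> [7, 22]
  Merge: [19] + [7, 22] -> [7, 19, 22]
Merge: [15, 24, 30] + [7, 19, 22] -> [7, 15, 19, 22, 24, 30]

Final sorted array: [7, 15, 19, 22, 24, 30]

The merge sort proceeds by recursively splitting the array and merging sorted halves.
After all merges, the sorted array is [7, 15, 19, 22, 24, 30].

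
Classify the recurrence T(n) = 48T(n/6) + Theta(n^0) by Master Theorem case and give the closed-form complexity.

Master Theorem for T(n) = 48T(n/6) + O(n^0):

a = 48, b = 6, c = 0
log_b(a) = log_6(48) = 2.1606

Case 1: c = 0 < log_6(48) = 2.1606
T(n) = O(n^(log_6 48))

For T(n) = 48T(n/6) + O(n^0): log_6(48) = 2.1606. This is Case 1 of the Master Theorem (c < log_b(a), work dominated by leaves), giving O(n^(log_6 48)).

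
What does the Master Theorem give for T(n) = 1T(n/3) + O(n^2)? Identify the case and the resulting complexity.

Master Theorem for T(n) = 1T(n/3) + O(n^2):

a = 1, b = 3, c = 2
log_b(a) = log_3(1) = 0.0000

Case 3: c = 2 > log_3(1) = 0.0000
T(n) = O(n^2) = O(n^2)

For T(n) = 1T(n/3) + O(n^2): log_3(1) = 0.0000. This is Case 3 of the Master Theorem (c > log_b(a), work dominated by root), giving O(n^2).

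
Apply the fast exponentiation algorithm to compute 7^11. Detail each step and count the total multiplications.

Computing 7^11 by squaring (build up from 7^1; each line after the first costs one multiplication):

7^1 = 7
7^2 = (7^1)^2 = 7^2 = 49
7^4 = (7^2)^2 = 49^2 = 2401
7^5 = 7 * 7^4 = 7 * 2401 = 16807
7^10 = (7^5)^2 = 16807^2 = 282475249
7^11 = 7 * 7^10 = 7 * 282475249 = 1977326743

Result: 1977326743
Multiplications needed: 5 (5 lines after 7^1)

7^11 = 1977326743. Using exponentiation by squaring, this requires 5 multiplications. The key idea: if the exponent is even, square the half-power; if odd, multiply by the base once.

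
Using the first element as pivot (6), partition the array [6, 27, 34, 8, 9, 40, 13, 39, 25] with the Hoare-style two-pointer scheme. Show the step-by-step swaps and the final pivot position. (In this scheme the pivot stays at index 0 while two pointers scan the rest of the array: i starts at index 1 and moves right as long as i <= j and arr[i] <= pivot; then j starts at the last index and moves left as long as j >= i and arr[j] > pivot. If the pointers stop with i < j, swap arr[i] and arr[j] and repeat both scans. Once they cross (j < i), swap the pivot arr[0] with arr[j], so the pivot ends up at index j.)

Hoare-style two-pointer partition with pivot = 6:

Initial array: [6, 27, 34, 8, 9, 40, 13, 39, 25]

Pointers start at i = 1, j = 8.
i ends at 1, j ends at 0: the pointers have crossed (j < i), so scanning stops.

j = 0, so swapping arr[0] with arr[j] leaves the pivot at position 0: [6, 27, 34, 8, 9, 40, 13, 39, 25]
Pivot position: 0

After partitioning with pivot 6, the array becomes [6, 27, 34, 8, 9, 40, 13, 39, 25]. The pivot is placed at index 0. All elements to the left of the pivot are <= 6, and all elements to the right are > 6.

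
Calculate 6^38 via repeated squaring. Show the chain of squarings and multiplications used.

Computing 6^38 by squaring (build up from 6^1; each line after the first costs one multiplication):

6^1 = 6
6^2 = (6^1)^2 = 6^2 = 36
6^4 = (6^2)^2 = 36^2 = 1296
6^8 = (6^4)^2 = 1296^2 = 1679616
6^9 = 6 * 6^8 = 6 * 1679616 = 10077696
6^18 = (6^9)^2 = 10077696^2 = 101559956668416
6^19 = 6 * 6^18 = 6 * 101559956668416 = 609359740010496
6^38 = (6^19)^2 = 609359740010496^2 = 371319292745659279662190166016

Result: 371319292745659279662190166016
Multiplications needed: 7 (7 lines after 6^1)

6^38 = 371319292745659279662190166016. Using exponentiation by squaring, this requires 7 multiplications. The key idea: if the exponent is even, square the half-power; if odd, multiply by the base once.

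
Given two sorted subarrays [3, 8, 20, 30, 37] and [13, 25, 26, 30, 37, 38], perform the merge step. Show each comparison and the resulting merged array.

Merging process:

Compare 3 vs 13: take 3 from left. Merged: [3]
Compare 8 vs 13: take 8 from left. Merged: [3, 8]
Compare 20 vs 13: take 13 from right. Merged: [3, 8, 13]
Compare 20 vs 25: take 20 from left. Merged: [3, 8, 13, 20]
Compare 30 vs 25: take 25 from right. Merged: [3, 8, 13, 20, 25]
Compare 30 vs 26: take 26 from right. Merged: [3, 8, 13, 20, 25, 26]
Compare 30 vs 30: take 30 from left. Merged: [3, 8, 13, 20, 25, 26, 30]
Compare 37 vs 30: take 30 from right. Merged: [3, 8, 13, 20, 25, 26, 30, 30]
Compare 37 vs 37: take 37 from left. Merged: [3, 8, 13, 20, 25, 26, 30, 30, 37]
Append remaining from right: [37, 38]. Merged: [3, 8, 13, 20, 25, 26, 30, 30, 37, 37, 38]

Final merged array: [3, 8, 13, 20, 25, 26, 30, 30, 37, 37, 38]
Total comparisons: 9

The merged array is [3, 8, 13, 20, 25, 26, 30, 30, 37, 37, 38], requiring 9 comparisons. The merge step runs in O(n) time where n is the total number of elements.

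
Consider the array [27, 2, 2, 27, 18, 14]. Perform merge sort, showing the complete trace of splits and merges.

Merge sort trace:

Split: [27, 2, 2, 27, 18, 14] -> [27, 2, 2] and [27, 18, 14]
  Split: [27, 2, 2] -> [27] and [2, 2]
    Split: [2, 2] -> [2] and [2]
    Merge: [2] + [2] -> [2, 2]
  Merge: [27] + [2, 2] -> [2, 2, 27]
  Split: [27, 18, 14] -> [27] and [18, 14]
    Split: [18, 14] -> [18] and [14]
    Merge: [18] + [14] -> [14, 18]
  Merge: [27] + [14, 18] -> [14, 18, 27]
Merge: [2, 2, 27] + [14, 18, 27] -> [2, 2, 14, 18, 27, 27]

Final sorted array: [2, 2, 14, 18, 27, 27]

The merge sort proceeds by recursively splitting the array and merging sorted halves.
After all merges, the sorted array is [2, 2, 14, 18, 27, 27].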